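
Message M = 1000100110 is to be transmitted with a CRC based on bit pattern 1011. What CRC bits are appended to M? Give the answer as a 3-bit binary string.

100

Append 3 zeros: 1000100110000. Divide by 1011 (XOR where the leading bit is 1):
  pos 0: 1000 XOR 1011 = 0011
  pos 2: 1110 XOR 1011 = 0101
  pos 3: 1010 XOR 1011 = 0001
  pos 6: 1110 XOR 1011 = 0101
  pos 7: 1010 XOR 1011 = 0001
Remainder (last 3 bits) = 100. This is the CRC / FCS.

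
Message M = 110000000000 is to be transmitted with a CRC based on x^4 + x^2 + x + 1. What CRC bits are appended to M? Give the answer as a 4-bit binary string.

Append 4 zeros: 1100000000000000. Divide by 10111 (XOR where the leading bit is 1):
  pos 0: 11000 XOR 10111 = 01111
  pos 1: 11110 XOR 10111 = 01001
  pos 2: 10010 XOR 10111 = 00101
  pos 4: 10100 XOR 10111 = 00011
  pos 7: 11000 XOR 10111 = 01111
  pos 8: 11110 XOR 10111 = 01001
  pos 9: 10010 XOR 10111 = 00101
  pos 11: 10100 XOR 10111 = 00011
Remainder (last 4 bits) = 0011. This is the CRC / FCS.

0011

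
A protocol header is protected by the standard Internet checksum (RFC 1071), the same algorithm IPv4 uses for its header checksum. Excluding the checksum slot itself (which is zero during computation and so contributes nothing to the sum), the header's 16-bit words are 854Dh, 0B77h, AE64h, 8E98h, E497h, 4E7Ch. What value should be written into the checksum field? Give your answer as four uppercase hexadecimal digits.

One's-complement addition (fold any carry out of bit 15 back into bit 0):
  0x854D + 0x0B77 = 0x090C4
  0x90C4 + 0xAE64 = 0x13F28 → wrap carry → 0x3F29
  0x3F29 + 0x8E98 = 0x0CDC1
  0xCDC1 + 0xE497 = 0x1B258 → wrap carry → 0xB259
  0xB259 + 0x4E7C = 0x100D5 → wrap carry → 0x00D6
One's-complement sum = 0x00D6.
Checksum = ~0x00D6 & 0xFFFF = 0xFF29.

FF29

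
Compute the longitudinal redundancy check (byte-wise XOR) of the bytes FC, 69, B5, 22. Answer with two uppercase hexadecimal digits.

XOR the bytes together:
  start with 0xFC
  0xFC ⊕ 0x69 = 0x95
  0x95 ⊕ 0xB5 = 0x20
  0x20 ⊕ 0x22 = 0x02

02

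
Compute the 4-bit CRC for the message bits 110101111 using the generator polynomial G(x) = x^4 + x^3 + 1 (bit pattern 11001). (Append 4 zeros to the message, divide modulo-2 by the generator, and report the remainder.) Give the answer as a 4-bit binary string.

Append 4 zeros: 1101011110000. Divide by 11001 (XOR where the leading bit is 1):
  pos 0: 11010 XOR 11001 = 00011
  pos 3: 11111 XOR 11001 = 00110
  pos 5: 11010 XOR 11001 = 00011
  pos 8: 11000 XOR 11001 = 00001
Remainder (last 4 bits) = 0001. This is the CRC / FCS.

0001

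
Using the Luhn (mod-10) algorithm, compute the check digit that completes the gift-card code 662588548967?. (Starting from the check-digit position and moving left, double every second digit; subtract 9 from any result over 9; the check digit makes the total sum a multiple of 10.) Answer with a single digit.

Partial digits right→left: 7 6 9 8 4 5 8 8 5 2 6 6
Double every second digit counting from the check-digit position (so the 1st, 3rd, 5th, ... of the partial from the right).
  doubled (with −9 where >9): 5 9 8 7 1 3 → sum 33
  kept as-is: 6 8 5 8 2 6 → sum 35
Total = 33 + 35 = 68.
Check digit = (10 − (68 mod 10)) mod 10 = 2.

2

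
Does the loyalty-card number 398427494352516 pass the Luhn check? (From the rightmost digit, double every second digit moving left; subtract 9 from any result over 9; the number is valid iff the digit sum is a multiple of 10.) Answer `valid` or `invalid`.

From the right, keep odd positions and double even positions (subtract 9 from any doubled value over 9):
  doubled (positions 2,4,...): 2 4 6 9 5 8 9 → sum 43
  kept (positions 1,3,...): 6 5 5 4 4 2 8 3 → sum 37
Total = 80.
80 mod 10 = 0, so the number is valid.

valid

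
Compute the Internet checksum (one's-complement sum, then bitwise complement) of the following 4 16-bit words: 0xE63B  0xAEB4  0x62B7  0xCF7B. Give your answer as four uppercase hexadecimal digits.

38DC

One's-complement addition (fold any carry out of bit 15 back into bit 0):
  0xE63B + 0xAEB4 = 0x194EF → wrap carry → 0x94F0
  0x94F0 + 0x62B7 = 0x0F7A7
  0xF7A7 + 0xCF7B = 0x1C722 → wrap carry → 0xC723
One's-complement sum = 0xC723.
Checksum = ~0xC723 & 0xFFFF = 0x38DC.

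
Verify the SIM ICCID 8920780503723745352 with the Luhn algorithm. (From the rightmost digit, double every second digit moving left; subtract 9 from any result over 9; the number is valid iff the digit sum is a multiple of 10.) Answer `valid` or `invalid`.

From the right, keep odd positions and double even positions (subtract 9 from any doubled value over 9):
  doubled (positions 2,4,...): 1 1 5 4 6 1 7 0 9 → sum 34
  kept (positions 1,3,...): 2 3 4 3 7 0 0 7 2 8 → sum 36
Total = 70.
70 mod 10 = 0, so the number is valid.

valid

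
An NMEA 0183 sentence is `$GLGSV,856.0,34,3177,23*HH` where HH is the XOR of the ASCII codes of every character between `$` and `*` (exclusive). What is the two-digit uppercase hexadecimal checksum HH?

XOR the ASCII codes of the payload characters:
  'G' = 0x47 → acc = 0x47
  'L' = 0x4C → acc = 0x0B
  'G' = 0x47 → acc = 0x4C
  'S' = 0x53 → acc = 0x1F
  'V' = 0x56 → acc = 0x49
  ',' = 0x2C → acc = 0x65
  '8' = 0x38 → acc = 0x5D
  '5' = 0x35 → acc = 0x68
  '6' = 0x36 → acc = 0x5E
  '.' = 0x2E → acc = 0x70
  '0' = 0x30 → acc = 0x40
  ',' = 0x2C → acc = 0x6C
  '3' = 0x33 → acc = 0x5F
  '4' = 0x34 → acc = 0x6B
  ',' = 0x2C → acc = 0x47
  '3' = 0x33 → acc = 0x74
  '1' = 0x31 → acc = 0x45
  '7' = 0x37 → acc = 0x72
  '7' = 0x37 → acc = 0x45
  ',' = 0x2C → acc = 0x69
  '2' = 0x32 → acc = 0x5B
  '3' = 0x33 → acc = 0x68
Checksum = 0x68.

68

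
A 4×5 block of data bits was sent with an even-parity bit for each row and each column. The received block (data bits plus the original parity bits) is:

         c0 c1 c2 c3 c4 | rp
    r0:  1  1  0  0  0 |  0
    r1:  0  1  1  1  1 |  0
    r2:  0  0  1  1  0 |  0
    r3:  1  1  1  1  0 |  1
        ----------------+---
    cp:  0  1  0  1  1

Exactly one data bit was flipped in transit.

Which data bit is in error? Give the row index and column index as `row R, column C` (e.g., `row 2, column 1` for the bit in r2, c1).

Recompute each row's even parity and compare to rp:
  r0: data parity 0, sent rp 0 → ok
  r1: data parity 0, sent rp 0 → ok
  r2: data parity 0, sent rp 0 → ok
  r3: data parity 0, sent rp 1 → mismatch
Recompute each column's even parity and compare to cp:
  c0: data parity 0, sent cp 0 → ok
  c1: data parity 1, sent cp 1 → ok
  c2: data parity 1, sent cp 0 → mismatch
  c3: data parity 1, sent cp 1 → ok
  c4: data parity 1, sent cp 1 → ok
Exactly one row (r3) and one column (c2) fail → the flipped bit is at their intersection.

row 3, column 2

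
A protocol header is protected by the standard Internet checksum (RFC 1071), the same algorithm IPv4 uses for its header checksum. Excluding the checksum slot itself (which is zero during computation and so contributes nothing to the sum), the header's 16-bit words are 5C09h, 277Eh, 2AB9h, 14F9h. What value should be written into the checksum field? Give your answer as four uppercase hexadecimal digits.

3CC6

One's-complement addition (fold any carry out of bit 15 back into bit 0):
  0x5C09 + 0x277E = 0x08387
  0x8387 + 0x2AB9 = 0x0AE40
  0xAE40 + 0x14F9 = 0x0C339
One's-complement sum = 0xC339.
Checksum = ~0xC339 & 0xFFFF = 0x3CC6.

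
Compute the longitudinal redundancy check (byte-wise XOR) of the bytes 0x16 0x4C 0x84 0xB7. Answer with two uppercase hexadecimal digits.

XOR the bytes together:
  start with 0x16
  0x16 ⊕ 0x4C = 0x5A
  0x5A ⊕ 0x84 = 0xDE
  0xDE ⊕ 0xB7 = 0x69

69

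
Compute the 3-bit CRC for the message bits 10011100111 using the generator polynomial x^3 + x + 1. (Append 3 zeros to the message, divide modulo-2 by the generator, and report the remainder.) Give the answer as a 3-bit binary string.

Append 3 zeros: 10011100111000. Divide by 1011 (XOR where the leading bit is 1):
  pos 0: 1001 XOR 1011 = 0010
  pos 2: 1011 XOR 1011 = 0000
  pos 8: 1110 XOR 1011 = 0101
  pos 9: 1010 XOR 1011 = 0001
Remainder (last 3 bits) = 010. This is the CRC / FCS.

010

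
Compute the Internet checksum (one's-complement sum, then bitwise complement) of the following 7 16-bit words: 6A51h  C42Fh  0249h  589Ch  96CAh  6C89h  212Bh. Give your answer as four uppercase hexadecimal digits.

521A

One's-complement addition (fold any carry out of bit 15 back into bit 0):
  0x6A51 + 0xC42F = 0x12E80 → wrap carry → 0x2E81
  0x2E81 + 0x0249 = 0x030CA
  0x30CA + 0x589C = 0x08966
  0x8966 + 0x96CA = 0x12030 → wrap carry → 0x2031
  0x2031 + 0x6C89 = 0x08CBA
  0x8CBA + 0x212B = 0x0ADE5
One's-complement sum = 0xADE5.
Checksum = ~0xADE5 & 0xFFFF = 0x521A.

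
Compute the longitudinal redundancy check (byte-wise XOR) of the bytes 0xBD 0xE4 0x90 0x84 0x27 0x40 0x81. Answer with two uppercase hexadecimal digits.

XOR the bytes together:
  start with 0xBD
  0xBD ⊕ 0xE4 = 0x59
  0x59 ⊕ 0x90 = 0xC9
  0xC9 ⊕ 0x84 = 0x4D
  0x4D ⊕ 0x27 = 0x6A
  0x6A ⊕ 0x40 = 0x2A
  0x2A ⊕ 0x81 = 0xAB

AB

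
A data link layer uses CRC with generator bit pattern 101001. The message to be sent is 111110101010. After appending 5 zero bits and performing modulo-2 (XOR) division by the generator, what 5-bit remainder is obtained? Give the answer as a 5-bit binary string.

Append 5 zeros: 11111010101000000. Divide by 101001 (XOR where the leading bit is 1):
  pos 0: 111110 XOR 101001 = 010111
  pos 1: 101111 XOR 101001 = 000110
  pos 4: 110010 XOR 101001 = 011011
  pos 5: 110111 XOR 101001 = 011110
  pos 6: 111100 XOR 101001 = 010101
  pos 7: 101010 XOR 101001 = 000011
  pos 11: 110000 XOR 101001 = 011001
Remainder (last 5 bits) = 11001. This is the CRC / FCS.

11001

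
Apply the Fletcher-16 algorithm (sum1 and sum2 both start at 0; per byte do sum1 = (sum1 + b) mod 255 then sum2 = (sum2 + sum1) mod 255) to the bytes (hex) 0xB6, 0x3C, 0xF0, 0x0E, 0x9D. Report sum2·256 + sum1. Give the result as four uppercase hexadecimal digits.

0F8F

Running sums (mod 255):
  after byte 0 (0xB6): sum1=182, sum2=182
  after byte 1 (0x3C): sum1=242, sum2=169
  after byte 2 (0xF0): sum1=227, sum2=141
  after byte 3 (0x0E): sum1=241, sum2=127
  after byte 4 (0x9D): sum1=143, sum2=15
Checksum = sum2·256 + sum1 = 15·256 + 143 = 3983 = 0x0F8F.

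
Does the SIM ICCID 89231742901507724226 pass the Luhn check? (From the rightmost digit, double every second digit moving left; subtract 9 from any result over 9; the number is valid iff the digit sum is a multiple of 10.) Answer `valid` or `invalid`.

From the right, keep odd positions and double even positions (subtract 9 from any doubled value over 9):
  doubled (positions 2,4,...): 4 8 5 0 2 9 8 2 4 7 → sum 49
  kept (positions 1,3,...): 6 2 2 7 5 0 2 7 3 9 → sum 43
Total = 92.
92 mod 10 = 2, so the number is invalid.

invalid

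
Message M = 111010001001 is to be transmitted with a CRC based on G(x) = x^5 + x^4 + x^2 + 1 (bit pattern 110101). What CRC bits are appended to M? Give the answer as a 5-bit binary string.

00110

Append 5 zeros: 11101000100100000. Divide by 110101 (XOR where the leading bit is 1):
  pos 0: 111010 XOR 110101 = 001111
  pos 2: 111100 XOR 110101 = 001001
  pos 4: 100110 XOR 110101 = 010011
  pos 5: 100110 XOR 110101 = 010011
  pos 6: 100111 XOR 110101 = 010010
  pos 7: 100100 XOR 110101 = 010001
  pos 8: 100010 XOR 110101 = 010111
  pos 9: 101110 XOR 110101 = 011011
  pos 10: 110110 XOR 110101 = 000011
Remainder (last 5 bits) = 00110. This is the CRC / FCS.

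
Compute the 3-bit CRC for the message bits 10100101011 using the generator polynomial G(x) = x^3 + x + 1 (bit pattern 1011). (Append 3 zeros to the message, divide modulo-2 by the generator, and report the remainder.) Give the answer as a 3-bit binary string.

Append 3 zeros: 10100101011000. Divide by 1011 (XOR where the leading bit is 1):
  pos 0: 1010 XOR 1011 = 0001
  pos 3: 1010 XOR 1011 = 0001
  pos 6: 1101 XOR 1011 = 0110
  pos 7: 1101 XOR 1011 = 0110
  pos 8: 1100 XOR 1011 = 0111
  pos 9: 1110 XOR 1011 = 0101
  pos 10: 1010 XOR 1011 = 0001
Remainder (last 3 bits) = 001. This is the CRC / FCS.

001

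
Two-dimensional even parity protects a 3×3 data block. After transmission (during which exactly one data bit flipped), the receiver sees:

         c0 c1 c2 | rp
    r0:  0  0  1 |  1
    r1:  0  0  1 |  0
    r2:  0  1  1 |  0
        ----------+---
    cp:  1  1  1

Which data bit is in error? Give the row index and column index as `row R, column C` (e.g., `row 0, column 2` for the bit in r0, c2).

row 1, column 0

Recompute each row's even parity and compare to rp:
  r0: data parity 1, sent rp 1 → ok
  r1: data parity 1, sent rp 0 → mismatch
  r2: data parity 0, sent rp 0 → ok
Recompute each column's even parity and compare to cp:
  c0: data parity 0, sent cp 1 → mismatch
  c1: data parity 1, sent cp 1 → ok
  c2: data parity 1, sent cp 1 → ok
Exactly one row (r1) and one column (c0) fail → the flipped bit is at their intersection.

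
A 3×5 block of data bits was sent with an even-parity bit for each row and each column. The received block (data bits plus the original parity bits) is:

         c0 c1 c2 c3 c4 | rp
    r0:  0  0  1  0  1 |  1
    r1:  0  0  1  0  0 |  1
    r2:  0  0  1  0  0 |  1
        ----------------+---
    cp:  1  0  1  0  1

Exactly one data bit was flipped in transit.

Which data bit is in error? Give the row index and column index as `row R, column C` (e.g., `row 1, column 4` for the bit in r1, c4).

Recompute each row's even parity and compare to rp:
  r0: data parity 0, sent rp 1 → mismatch
  r1: data parity 1, sent rp 1 → ok
  r2: data parity 1, sent rp 1 → ok
Recompute each column's even parity and compare to cp:
  c0: data parity 0, sent cp 1 → mismatch
  c1: data parity 0, sent cp 0 → ok
  c2: data parity 1, sent cp 1 → ok
  c3: data parity 0, sent cp 0 → ok
  c4: data parity 1, sent cp 1 → ok
Exactly one row (r0) and one column (c0) fail → the flipped bit is at their intersection.

row 0, column 0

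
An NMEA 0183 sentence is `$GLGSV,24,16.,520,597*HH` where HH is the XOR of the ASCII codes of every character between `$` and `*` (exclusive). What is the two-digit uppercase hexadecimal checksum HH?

6A

XOR the ASCII codes of the payload characters:
  'G' = 0x47 → acc = 0x47
  'L' = 0x4C → acc = 0x0B
  'G' = 0x47 → acc = 0x4C
  'S' = 0x53 → acc = 0x1F
  'V' = 0x56 → acc = 0x49
  ',' = 0x2C → acc = 0x65
  '2' = 0x32 → acc = 0x57
  '4' = 0x34 → acc = 0x63
  ',' = 0x2C → acc = 0x4F
  '1' = 0x31 → acc = 0x7E
  '6' = 0x36 → acc = 0x48
  '.' = 0x2E → acc = 0x66
  ',' = 0x2C → acc = 0x4A
  '5' = 0x35 → acc = 0x7F
  '2' = 0x32 → acc = 0x4D
  '0' = 0x30 → acc = 0x7D
  ',' = 0x2C → acc = 0x51
  '5' = 0x35 → acc = 0x64
  '9' = 0x39 → acc = 0x5D
  '7' = 0x37 → acc = 0x6A
Checksum = 0x6A.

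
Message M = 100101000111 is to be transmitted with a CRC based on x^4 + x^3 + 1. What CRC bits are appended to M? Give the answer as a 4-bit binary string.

Append 4 zeros: 1001010001110000. Divide by 11001 (XOR where the leading bit is 1):
  pos 0: 10010 XOR 11001 = 01011
  pos 1: 10111 XOR 11001 = 01110
  pos 2: 11100 XOR 11001 = 00101
  pos 4: 10100 XOR 11001 = 01101
  pos 5: 11011 XOR 11001 = 00010
  pos 8: 10110 XOR 11001 = 01111
  pos 9: 11110 XOR 11001 = 00111
  pos 11: 11100 XOR 11001 = 00101
Remainder (last 4 bits) = 0101. This is the CRC / FCS.

0101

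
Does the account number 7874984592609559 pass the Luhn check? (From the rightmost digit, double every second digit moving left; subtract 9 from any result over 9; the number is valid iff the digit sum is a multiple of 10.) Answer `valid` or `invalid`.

From the right, keep odd positions and double even positions (subtract 9 from any doubled value over 9):
  doubled (positions 2,4,...): 1 9 3 9 8 9 5 5 → sum 49
  kept (positions 1,3,...): 9 5 0 2 5 8 4 8 → sum 41
Total = 90.
90 mod 10 = 0, so the number is valid.

valid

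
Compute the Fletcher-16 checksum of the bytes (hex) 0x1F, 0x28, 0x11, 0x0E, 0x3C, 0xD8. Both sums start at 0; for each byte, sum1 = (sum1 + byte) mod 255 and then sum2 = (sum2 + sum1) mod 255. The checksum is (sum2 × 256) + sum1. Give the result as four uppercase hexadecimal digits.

Running sums (mod 255):
  after byte 0 (0x1F): sum1=31, sum2=31
  after byte 1 (0x28): sum1=71, sum2=102
  after byte 2 (0x11): sum1=88, sum2=190
  after byte 3 (0x0E): sum1=102, sum2=37
  after byte 4 (0x3C): sum1=162, sum2=199
  after byte 5 (0xD8): sum1=123, sum2=67
Checksum = sum2·256 + sum1 = 67·256 + 123 = 17275 = 0x437B.

437B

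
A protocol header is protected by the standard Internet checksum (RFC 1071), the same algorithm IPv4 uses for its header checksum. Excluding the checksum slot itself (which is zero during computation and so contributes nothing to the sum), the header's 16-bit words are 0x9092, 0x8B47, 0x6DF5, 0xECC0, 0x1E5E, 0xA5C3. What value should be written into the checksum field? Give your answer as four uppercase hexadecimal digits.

C54D

One's-complement addition (fold any carry out of bit 15 back into bit 0):
  0x9092 + 0x8B47 = 0x11BD9 → wrap carry → 0x1BDA
  0x1BDA + 0x6DF5 = 0x089CF
  0x89CF + 0xECC0 = 0x1768F → wrap carry → 0x7690
  0x7690 + 0x1E5E = 0x094EE
  0x94EE + 0xA5C3 = 0x13AB1 → wrap carry → 0x3AB2
One's-complement sum = 0x3AB2.
Checksum = ~0x3AB2 & 0xFFFF = 0xC54D.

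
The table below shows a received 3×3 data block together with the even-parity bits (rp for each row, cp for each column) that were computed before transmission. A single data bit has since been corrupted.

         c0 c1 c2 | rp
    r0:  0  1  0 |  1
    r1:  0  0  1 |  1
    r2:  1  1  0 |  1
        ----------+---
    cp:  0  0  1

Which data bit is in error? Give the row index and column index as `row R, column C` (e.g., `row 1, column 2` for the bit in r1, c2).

row 2, column 0

Recompute each row's even parity and compare to rp:
  r0: data parity 1, sent rp 1 → ok
  r1: data parity 1, sent rp 1 → ok
  r2: data parity 0, sent rp 1 → mismatch
Recompute each column's even parity and compare to cp:
  c0: data parity 1, sent cp 0 → mismatch
  c1: data parity 0, sent cp 0 → ok
  c2: data parity 1, sent cp 1 → ok
Exactly one row (r2) and one column (c0) fail → the flipped bit is at their intersection.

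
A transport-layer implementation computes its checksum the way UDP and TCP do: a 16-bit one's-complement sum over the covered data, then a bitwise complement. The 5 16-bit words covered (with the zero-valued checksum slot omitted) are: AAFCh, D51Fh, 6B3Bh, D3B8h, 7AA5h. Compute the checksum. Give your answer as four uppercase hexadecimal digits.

One's-complement addition (fold any carry out of bit 15 back into bit 0):
  0xAAFC + 0xD51F = 0x1801B → wrap carry → 0x801C
  0x801C + 0x6B3B = 0x0EB57
  0xEB57 + 0xD3B8 = 0x1BF0F → wrap carry → 0xBF10
  0xBF10 + 0x7AA5 = 0x139B5 → wrap carry → 0x39B6
One's-complement sum = 0x39B6.
Checksum = ~0x39B6 & 0xFFFF = 0xC649.

C649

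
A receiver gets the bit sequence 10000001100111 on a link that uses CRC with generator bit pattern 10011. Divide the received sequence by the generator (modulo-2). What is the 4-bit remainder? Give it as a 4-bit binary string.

0000

Modulo-2 division of 10000001100111 by 10011:
  pos 0: 10000 XOR 10011 = 00011
  pos 3: 11001 XOR 10011 = 01010
  pos 4: 10101 XOR 10011 = 00110
  pos 6: 11000 XOR 10011 = 01011
  pos 7: 10111 XOR 10011 = 00100
  pos 9: 10011 XOR 10011 = 00000
Remainder = 0000 (zero — the frame passes the CRC check).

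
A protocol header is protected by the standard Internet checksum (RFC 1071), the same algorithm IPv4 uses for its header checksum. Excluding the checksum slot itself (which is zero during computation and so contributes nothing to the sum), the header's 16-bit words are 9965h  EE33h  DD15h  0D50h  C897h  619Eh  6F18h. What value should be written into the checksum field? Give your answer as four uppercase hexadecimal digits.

One's-complement addition (fold any carry out of bit 15 back into bit 0):
  0x9965 + 0xEE33 = 0x18798 → wrap carry → 0x8799
  0x8799 + 0xDD15 = 0x164AE → wrap carry → 0x64AF
  0x64AF + 0x0D50 = 0x071FF
  0x71FF + 0xC897 = 0x13A96 → wrap carry → 0x3A97
  0x3A97 + 0x619E = 0x09C35
  0x9C35 + 0x6F18 = 0x10B4D → wrap carry → 0x0B4E
One's-complement sum = 0x0B4E.
Checksum = ~0x0B4E & 0xFFFF = 0xF4B1.

F4B1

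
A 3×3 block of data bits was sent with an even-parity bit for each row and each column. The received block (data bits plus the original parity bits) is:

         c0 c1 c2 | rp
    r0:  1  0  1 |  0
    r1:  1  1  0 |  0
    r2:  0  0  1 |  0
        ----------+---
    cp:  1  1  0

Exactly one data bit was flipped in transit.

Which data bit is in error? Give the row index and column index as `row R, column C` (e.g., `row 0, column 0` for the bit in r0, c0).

row 2, column 0

Recompute each row's even parity and compare to rp:
  r0: data parity 0, sent rp 0 → ok
  r1: data parity 0, sent rp 0 → ok
  r2: data parity 1, sent rp 0 → mismatch
Recompute each column's even parity and compare to cp:
  c0: data parity 0, sent cp 1 → mismatch
  c1: data parity 1, sent cp 1 → ok
  c2: data parity 0, sent cp 0 → ok
Exactly one row (r2) and one column (c0) fail → the flipped bit is at their intersection.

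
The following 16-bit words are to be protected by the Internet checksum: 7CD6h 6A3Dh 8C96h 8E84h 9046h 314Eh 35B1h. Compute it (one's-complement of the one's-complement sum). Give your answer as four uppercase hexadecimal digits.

One's-complement addition (fold any carry out of bit 15 back into bit 0):
  0x7CD6 + 0x6A3D = 0x0E713
  0xE713 + 0x8C96 = 0x173A9 → wrap carry → 0x73AA
  0x73AA + 0x8E84 = 0x1022E → wrap carry → 0x022F
  0x022F + 0x9046 = 0x09275
  0x9275 + 0x314E = 0x0C3C3
  0xC3C3 + 0x35B1 = 0x0F974
One's-complement sum = 0xF974.
Checksum = ~0xF974 & 0xFFFF = 0x068B.

068B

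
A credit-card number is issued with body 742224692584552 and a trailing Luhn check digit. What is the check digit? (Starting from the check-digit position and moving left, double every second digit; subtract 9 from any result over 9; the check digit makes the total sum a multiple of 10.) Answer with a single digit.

5

Partial digits right→left: 2 5 5 4 8 5 2 9 6 4 2 2 2 4 7
Double every second digit counting from the check-digit position (so the 1st, 3rd, 5th, ... of the partial from the right).
  doubled (with −9 where >9): 4 1 7 4 3 4 4 5 → sum 32
  kept as-is: 5 4 5 9 4 2 4 → sum 33
Total = 32 + 33 = 65.
Check digit = (10 − (65 mod 10)) mod 10 = 5.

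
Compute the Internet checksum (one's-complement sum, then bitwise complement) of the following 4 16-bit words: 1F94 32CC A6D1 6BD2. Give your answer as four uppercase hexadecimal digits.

One's-complement addition (fold any carry out of bit 15 back into bit 0):
  0x1F94 + 0x32CC = 0x05260
  0x5260 + 0xA6D1 = 0x0F931
  0xF931 + 0x6BD2 = 0x16503 → wrap carry → 0x6504
One's-complement sum = 0x6504.
Checksum = ~0x6504 & 0xFFFF = 0x9AFB.

9AFB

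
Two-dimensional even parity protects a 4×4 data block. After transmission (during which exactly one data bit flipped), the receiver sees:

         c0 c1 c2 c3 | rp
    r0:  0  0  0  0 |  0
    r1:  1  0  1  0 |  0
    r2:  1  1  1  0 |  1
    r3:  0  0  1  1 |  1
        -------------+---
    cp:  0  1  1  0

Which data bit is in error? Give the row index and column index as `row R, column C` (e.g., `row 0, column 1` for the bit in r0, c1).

row 3, column 3

Recompute each row's even parity and compare to rp:
  r0: data parity 0, sent rp 0 → ok
  r1: data parity 0, sent rp 0 → ok
  r2: data parity 1, sent rp 1 → ok
  r3: data parity 0, sent rp 1 → mismatch
Recompute each column's even parity and compare to cp:
  c0: data parity 0, sent cp 0 → ok
  c1: data parity 1, sent cp 1 → ok
  c2: data parity 1, sent cp 1 → ok
  c3: data parity 1, sent cp 0 → mismatch
Exactly one row (r3) and one column (c3) fail → the flipped bit is at their intersection.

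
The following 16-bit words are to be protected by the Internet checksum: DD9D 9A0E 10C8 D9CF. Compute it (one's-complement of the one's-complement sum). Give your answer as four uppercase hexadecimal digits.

9DBB

One's-complement addition (fold any carry out of bit 15 back into bit 0):
  0xDD9D + 0x9A0E = 0x177AB → wrap carry → 0x77AC
  0x77AC + 0x10C8 = 0x08874
  0x8874 + 0xD9CF = 0x16243 → wrap carry → 0x6244
One's-complement sum = 0x6244.
Checksum = ~0x6244 & 0xFFFF = 0x9DBB.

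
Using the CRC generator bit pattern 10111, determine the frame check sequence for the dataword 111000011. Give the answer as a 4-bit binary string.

Append 4 zeros: 1110000110000. Divide by 10111 (XOR where the leading bit is 1):
  pos 0: 11100 XOR 10111 = 01011
  pos 1: 10110 XOR 10111 = 00001
  pos 5: 10110 XOR 10111 = 00001
Remainder (last 4 bits) = 1000. This is the CRC / FCS.

1000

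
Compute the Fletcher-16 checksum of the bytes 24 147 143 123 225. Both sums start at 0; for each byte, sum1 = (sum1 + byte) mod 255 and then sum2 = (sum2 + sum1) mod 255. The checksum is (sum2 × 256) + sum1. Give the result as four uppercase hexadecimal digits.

Running sums (mod 255):
  after byte 0 (24): sum1=24, sum2=24
  after byte 1 (147): sum1=171, sum2=195
  after byte 2 (143): sum1=59, sum2=254
  after byte 3 (123): sum1=182, sum2=181
  after byte 4 (225): sum1=152, sum2=78
Checksum = sum2·256 + sum1 = 78·256 + 152 = 20120 = 0x4E98.

4E98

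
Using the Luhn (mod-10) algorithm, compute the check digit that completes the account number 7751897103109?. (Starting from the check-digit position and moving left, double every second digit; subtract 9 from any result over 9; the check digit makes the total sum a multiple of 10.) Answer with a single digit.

Partial digits right→left: 9 0 1 3 0 1 7 9 8 1 5 7 7
Double every second digit counting from the check-digit position (so the 1st, 3rd, 5th, ... of the partial from the right).
  doubled (with −9 where >9): 9 2 0 5 7 1 5 → sum 29
  kept as-is: 0 3 1 9 1 7 → sum 21
Total = 29 + 21 = 50.
Check digit = (10 − (50 mod 10)) mod 10 = 0.

0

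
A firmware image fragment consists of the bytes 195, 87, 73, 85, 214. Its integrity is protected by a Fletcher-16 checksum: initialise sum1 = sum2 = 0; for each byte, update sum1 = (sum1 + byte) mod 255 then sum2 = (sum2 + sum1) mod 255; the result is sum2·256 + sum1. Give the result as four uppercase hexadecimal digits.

8D90

Running sums (mod 255):
  after byte 0 (195): sum1=195, sum2=195
  after byte 1 (87): sum1=27, sum2=222
  after byte 2 (73): sum1=100, sum2=67
  after byte 3 (85): sum1=185, sum2=252
  after byte 4 (214): sum1=144, sum2=141
Checksum = sum2·256 + sum1 = 141·256 + 144 = 36240 = 0x8D90.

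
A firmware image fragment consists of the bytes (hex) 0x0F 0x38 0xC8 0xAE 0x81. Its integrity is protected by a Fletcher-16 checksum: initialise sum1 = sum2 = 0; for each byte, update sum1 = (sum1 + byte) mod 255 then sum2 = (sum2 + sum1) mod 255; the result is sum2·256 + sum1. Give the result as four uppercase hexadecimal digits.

6540

Running sums (mod 255):
  after byte 0 (0x0F): sum1=15, sum2=15
  after byte 1 (0x38): sum1=71, sum2=86
  after byte 2 (0xC8): sum1=16, sum2=102
  after byte 3 (0xAE): sum1=190, sum2=37
  after byte 4 (0x81): sum1=64, sum2=101
Checksum = sum2·256 + sum1 = 101·256 + 64 = 25920 = 0x6540.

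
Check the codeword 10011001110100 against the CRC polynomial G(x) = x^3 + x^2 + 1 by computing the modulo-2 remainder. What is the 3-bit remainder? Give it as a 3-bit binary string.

Modulo-2 division of 10011001110100 by 1101:
  pos 0: 1001 XOR 1101 = 0100
  pos 1: 1001 XOR 1101 = 0100
  pos 2: 1000 XOR 1101 = 0101
  pos 3: 1010 XOR 1101 = 0111
  pos 4: 1111 XOR 1101 = 0010
  pos 6: 1011 XOR 1101 = 0110
  pos 7: 1100 XOR 1101 = 0001
  pos 10: 1100 XOR 1101 = 0001
Remainder = 001 (nonzero — an error is detected).

001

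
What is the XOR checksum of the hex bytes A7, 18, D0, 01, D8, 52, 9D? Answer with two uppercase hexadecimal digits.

XOR the bytes together:
  start with 0xA7
  0xA7 ⊕ 0x18 = 0xBF
  0xBF ⊕ 0xD0 = 0x6F
  0x6F ⊕ 0x01 = 0x6E
  0x6E ⊕ 0xD8 = 0xB6
  0xB6 ⊕ 0x52 = 0xE4
  0xE4 ⊕ 0x9D = 0x79

79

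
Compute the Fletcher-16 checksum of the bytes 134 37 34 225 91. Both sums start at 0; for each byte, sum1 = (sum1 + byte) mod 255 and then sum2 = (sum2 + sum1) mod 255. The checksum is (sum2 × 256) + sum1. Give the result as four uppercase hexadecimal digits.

BA0B

Running sums (mod 255):
  after byte 0 (134): sum1=134, sum2=134
  after byte 1 (37): sum1=171, sum2=50
  after byte 2 (34): sum1=205, sum2=0
  after byte 3 (225): sum1=175, sum2=175
  after byte 4 (91): sum1=11, sum2=186
Checksum = sum2·256 + sum1 = 186·256 + 11 = 47627 = 0xBA0B.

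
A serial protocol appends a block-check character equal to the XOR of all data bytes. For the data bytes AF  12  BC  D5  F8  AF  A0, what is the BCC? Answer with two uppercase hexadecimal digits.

XOR the bytes together:
  start with 0xAF
  0xAF ⊕ 0x12 = 0xBD
  0xBD ⊕ 0xBC = 0x01
  0x01 ⊕ 0xD5 = 0xD4
  0xD4 ⊕ 0xF8 = 0x2C
  0x2C ⊕ 0xAF = 0x83
  0x83 ⊕ 0xA0 = 0x23

23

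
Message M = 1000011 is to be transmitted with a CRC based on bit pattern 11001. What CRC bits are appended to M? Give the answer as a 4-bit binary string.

1000

Append 4 zeros: 10000110000. Divide by 11001 (XOR where the leading bit is 1):
  pos 0: 10000 XOR 11001 = 01001
  pos 1: 10011 XOR 11001 = 01010
  pos 2: 10101 XOR 11001 = 01100
  pos 3: 11000 XOR 11001 = 00001
Remainder (last 4 bits) = 1000. This is the CRC / FCS.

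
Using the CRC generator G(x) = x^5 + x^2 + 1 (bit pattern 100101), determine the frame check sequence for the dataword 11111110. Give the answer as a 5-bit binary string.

10001

Append 5 zeros: 1111111000000. Divide by 100101 (XOR where the leading bit is 1):
  pos 0: 111111 XOR 100101 = 011010
  pos 1: 110101 XOR 100101 = 010000
  pos 2: 100000 XOR 100101 = 000101
  pos 5: 101000 XOR 100101 = 001101
  pos 7: 110100 XOR 100101 = 010001
Remainder (last 5 bits) = 10001. This is the CRC / FCS.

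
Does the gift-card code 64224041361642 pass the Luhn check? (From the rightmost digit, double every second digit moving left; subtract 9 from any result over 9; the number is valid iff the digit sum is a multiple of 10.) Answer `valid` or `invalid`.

From the right, keep odd positions and double even positions (subtract 9 from any doubled value over 9):
  doubled (positions 2,4,...): 8 2 6 8 8 4 3 → sum 39
  kept (positions 1,3,...): 2 6 6 1 0 2 4 → sum 21
Total = 60.
60 mod 10 = 0, so the number is valid.

valid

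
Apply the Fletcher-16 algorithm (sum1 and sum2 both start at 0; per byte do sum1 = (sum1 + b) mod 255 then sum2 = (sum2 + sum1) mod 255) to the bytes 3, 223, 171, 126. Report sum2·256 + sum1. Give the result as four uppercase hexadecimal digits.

Running sums (mod 255):
  after byte 0 (3): sum1=3, sum2=3
  after byte 1 (223): sum1=226, sum2=229
  after byte 2 (171): sum1=142, sum2=116
  after byte 3 (126): sum1=13, sum2=129
Checksum = sum2·256 + sum1 = 129·256 + 13 = 33037 = 0x810D.

810D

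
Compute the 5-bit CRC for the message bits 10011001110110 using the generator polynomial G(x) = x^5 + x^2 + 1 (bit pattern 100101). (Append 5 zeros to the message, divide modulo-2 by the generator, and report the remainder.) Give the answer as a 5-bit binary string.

10011

Append 5 zeros: 1001100111011000000. Divide by 100101 (XOR where the leading bit is 1):
  pos 0: 100110 XOR 100101 = 000011
  pos 4: 110111 XOR 100101 = 010010
  pos 5: 100100 XOR 100101 = 000001
  pos 10: 111000 XOR 100101 = 011101
  pos 11: 111010 XOR 100101 = 011111
  pos 12: 111110 XOR 100101 = 011011
  pos 13: 110110 XOR 100101 = 010011
Remainder (last 5 bits) = 10011. This is the CRC / FCS.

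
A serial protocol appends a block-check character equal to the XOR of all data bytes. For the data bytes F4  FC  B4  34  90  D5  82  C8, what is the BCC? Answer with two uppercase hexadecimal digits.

87

XOR the bytes together:
  start with 0xF4
  0xF4 ⊕ 0xFC = 0x08
  0x08 ⊕ 0xB4 = 0xBC
  0xBC ⊕ 0x34 = 0x88
  0x88 ⊕ 0x90 = 0x18
  0x18 ⊕ 0xD5 = 0xCD
  0xCD ⊕ 0x82 = 0x4F
  0x4F ⊕ 0xC8 = 0x87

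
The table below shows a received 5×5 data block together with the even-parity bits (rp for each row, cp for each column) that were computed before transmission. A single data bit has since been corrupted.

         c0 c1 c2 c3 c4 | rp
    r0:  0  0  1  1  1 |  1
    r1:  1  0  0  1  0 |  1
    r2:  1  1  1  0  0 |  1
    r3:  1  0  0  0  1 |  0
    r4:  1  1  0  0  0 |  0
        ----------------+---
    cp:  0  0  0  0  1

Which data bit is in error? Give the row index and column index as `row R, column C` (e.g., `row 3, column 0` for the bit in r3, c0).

row 1, column 4

Recompute each row's even parity and compare to rp:
  r0: data parity 1, sent rp 1 → ok
  r1: data parity 0, sent rp 1 → mismatch
  r2: data parity 1, sent rp 1 → ok
  r3: data parity 0, sent rp 0 → ok
  r4: data parity 0, sent rp 0 → ok
Recompute each column's even parity and compare to cp:
  c0: data parity 0, sent cp 0 → ok
  c1: data parity 0, sent cp 0 → ok
  c2: data parity 0, sent cp 0 → ok
  c3: data parity 0, sent cp 0 → ok
  c4: data parity 0, sent cp 1 → mismatch
Exactly one row (r1) and one column (c4) fail → the flipped bit is at their intersection.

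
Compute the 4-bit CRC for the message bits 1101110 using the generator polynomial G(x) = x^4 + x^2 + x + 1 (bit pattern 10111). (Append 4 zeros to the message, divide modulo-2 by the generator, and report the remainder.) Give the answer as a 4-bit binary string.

Append 4 zeros: 11011100000. Divide by 10111 (XOR where the leading bit is 1):
  pos 0: 11011 XOR 10111 = 01100
  pos 1: 11001 XOR 10111 = 01110
  pos 2: 11100 XOR 10111 = 01011
  pos 3: 10110 XOR 10111 = 00001
Remainder (last 4 bits) = 1000. This is the CRC / FCS.

1000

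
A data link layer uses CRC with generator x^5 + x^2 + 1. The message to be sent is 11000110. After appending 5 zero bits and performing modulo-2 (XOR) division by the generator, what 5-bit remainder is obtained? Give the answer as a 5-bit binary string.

10111

Append 5 zeros: 1100011000000. Divide by 100101 (XOR where the leading bit is 1):
  pos 0: 110001 XOR 100101 = 010100
  pos 1: 101001 XOR 100101 = 001100
  pos 3: 110000 XOR 100101 = 010101
  pos 4: 101010 XOR 100101 = 001111
  pos 6: 111100 XOR 100101 = 011001
  pos 7: 110010 XOR 100101 = 010111
Remainder (last 5 bits) = 10111. This is the CRC / FCS.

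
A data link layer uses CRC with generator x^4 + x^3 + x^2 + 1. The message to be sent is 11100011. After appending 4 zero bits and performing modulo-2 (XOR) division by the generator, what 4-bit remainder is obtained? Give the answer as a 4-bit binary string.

Append 4 zeros: 111000110000. Divide by 11101 (XOR where the leading bit is 1):
  pos 0: 11100 XOR 11101 = 00001
  pos 4: 10110 XOR 11101 = 01011
  pos 5: 10110 XOR 11101 = 01011
  pos 6: 10110 XOR 11101 = 01011
  pos 7: 10110 XOR 11101 = 01011
Remainder (last 4 bits) = 1011. This is the CRC / FCS.

1011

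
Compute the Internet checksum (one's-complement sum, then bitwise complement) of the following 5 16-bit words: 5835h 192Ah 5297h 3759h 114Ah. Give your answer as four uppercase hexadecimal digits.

One's-complement addition (fold any carry out of bit 15 back into bit 0):
  0x5835 + 0x192A = 0x0715F
  0x715F + 0x5297 = 0x0C3F6
  0xC3F6 + 0x3759 = 0x0FB4F
  0xFB4F + 0x114A = 0x10C99 → wrap carry → 0x0C9A
One's-complement sum = 0x0C9A.
Checksum = ~0x0C9A & 0xFFFF = 0xF365.

F365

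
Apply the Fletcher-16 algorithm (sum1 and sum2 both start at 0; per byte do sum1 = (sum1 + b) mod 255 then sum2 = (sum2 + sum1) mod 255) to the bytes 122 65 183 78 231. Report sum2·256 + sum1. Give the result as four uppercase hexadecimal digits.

15A9

Running sums (mod 255):
  after byte 0 (122): sum1=122, sum2=122
  after byte 1 (65): sum1=187, sum2=54
  after byte 2 (183): sum1=115, sum2=169
  after byte 3 (78): sum1=193, sum2=107
  after byte 4 (231): sum1=169, sum2=21
Checksum = sum2·256 + sum1 = 21·256 + 169 = 5545 = 0x15A9.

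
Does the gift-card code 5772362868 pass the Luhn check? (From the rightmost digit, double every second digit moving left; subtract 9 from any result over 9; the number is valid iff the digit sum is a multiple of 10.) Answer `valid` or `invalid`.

From the right, keep odd positions and double even positions (subtract 9 from any doubled value over 9):
  doubled (positions 2,4,...): 3 4 6 5 1 → sum 19
  kept (positions 1,3,...): 8 8 6 2 7 → sum 31
Total = 50.
50 mod 10 = 0, so the number is valid.

valid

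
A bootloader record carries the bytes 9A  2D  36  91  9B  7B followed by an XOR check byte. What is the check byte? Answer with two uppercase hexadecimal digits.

XOR the bytes together:
  start with 0x9A
  0x9A ⊕ 0x2D = 0xB7
  0xB7 ⊕ 0x36 = 0x81
  0x81 ⊕ 0x91 = 0x10
  0x10 ⊕ 0x9B = 0x8B
  0x8B ⊕ 0x7B = 0xF0

F0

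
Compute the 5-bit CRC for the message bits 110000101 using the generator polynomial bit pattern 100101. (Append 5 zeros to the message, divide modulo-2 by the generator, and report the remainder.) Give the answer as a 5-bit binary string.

00011

Append 5 zeros: 11000010100000. Divide by 100101 (XOR where the leading bit is 1):
  pos 0: 110000 XOR 100101 = 010101
  pos 1: 101011 XOR 100101 = 001110
  pos 3: 111001 XOR 100101 = 011100
  pos 4: 111000 XOR 100101 = 011101
  pos 5: 111010 XOR 100101 = 011111
  pos 6: 111110 XOR 100101 = 011011
  pos 7: 110110 XOR 100101 = 010011
  pos 8: 100110 XOR 100101 = 000011
Remainder (last 5 bits) = 00011. This is the CRC / FCS.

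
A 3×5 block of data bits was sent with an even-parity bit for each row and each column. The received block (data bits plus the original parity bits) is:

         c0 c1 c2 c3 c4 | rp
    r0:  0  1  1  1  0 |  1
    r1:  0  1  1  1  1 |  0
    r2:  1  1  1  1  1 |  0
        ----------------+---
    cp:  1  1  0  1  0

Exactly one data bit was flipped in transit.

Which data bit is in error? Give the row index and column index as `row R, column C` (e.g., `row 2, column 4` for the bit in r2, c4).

row 2, column 2

Recompute each row's even parity and compare to rp:
  r0: data parity 1, sent rp 1 → ok
  r1: data parity 0, sent rp 0 → ok
  r2: data parity 1, sent rp 0 → mismatch
Recompute each column's even parity and compare to cp:
  c0: data parity 1, sent cp 1 → ok
  c1: data parity 1, sent cp 1 → ok
  c2: data parity 1, sent cp 0 → mismatch
  c3: data parity 1, sent cp 1 → ok
  c4: data parity 0, sent cp 0 → ok
Exactly one row (r2) and one column (c2) fail → the flipped bit is at their intersection.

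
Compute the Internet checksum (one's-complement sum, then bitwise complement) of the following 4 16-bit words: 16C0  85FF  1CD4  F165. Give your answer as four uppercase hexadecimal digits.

5506

One's-complement addition (fold any carry out of bit 15 back into bit 0):
  0x16C0 + 0x85FF = 0x09CBF
  0x9CBF + 0x1CD4 = 0x0B993
  0xB993 + 0xF165 = 0x1AAF8 → wrap carry → 0xAAF9
One's-complement sum = 0xAAF9.
Checksum = ~0xAAF9 & 0xFFFF = 0x5506.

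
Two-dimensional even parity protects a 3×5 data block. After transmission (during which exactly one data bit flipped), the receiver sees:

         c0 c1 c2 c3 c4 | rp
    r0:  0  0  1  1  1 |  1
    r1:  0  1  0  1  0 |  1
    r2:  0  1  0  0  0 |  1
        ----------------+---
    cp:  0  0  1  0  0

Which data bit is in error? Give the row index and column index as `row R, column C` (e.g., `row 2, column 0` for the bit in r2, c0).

Recompute each row's even parity and compare to rp:
  r0: data parity 1, sent rp 1 → ok
  r1: data parity 0, sent rp 1 → mismatch
  r2: data parity 1, sent rp 1 → ok
Recompute each column's even parity and compare to cp:
  c0: data parity 0, sent cp 0 → ok
  c1: data parity 0, sent cp 0 → ok
  c2: data parity 1, sent cp 1 → ok
  c3: data parity 0, sent cp 0 → ok
  c4: data parity 1, sent cp 0 → mismatch
Exactly one row (r1) and one column (c4) fail → the flipped bit is at their intersection.

row 1, column 4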